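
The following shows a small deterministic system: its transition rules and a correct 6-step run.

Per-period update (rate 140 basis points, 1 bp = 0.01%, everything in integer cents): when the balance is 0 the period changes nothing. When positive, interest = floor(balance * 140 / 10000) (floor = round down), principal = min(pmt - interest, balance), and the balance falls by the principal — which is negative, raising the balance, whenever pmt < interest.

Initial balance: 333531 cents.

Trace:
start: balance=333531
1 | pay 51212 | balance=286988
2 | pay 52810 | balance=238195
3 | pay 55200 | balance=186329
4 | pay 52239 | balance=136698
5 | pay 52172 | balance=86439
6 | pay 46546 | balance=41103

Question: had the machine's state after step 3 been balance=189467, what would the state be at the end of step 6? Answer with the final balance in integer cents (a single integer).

state after step 3 := balance=189467
4 | pay 52239 | balance=139880
5 | pay 52172 | balance=89666
6 | pay 46546 | balance=44375

44375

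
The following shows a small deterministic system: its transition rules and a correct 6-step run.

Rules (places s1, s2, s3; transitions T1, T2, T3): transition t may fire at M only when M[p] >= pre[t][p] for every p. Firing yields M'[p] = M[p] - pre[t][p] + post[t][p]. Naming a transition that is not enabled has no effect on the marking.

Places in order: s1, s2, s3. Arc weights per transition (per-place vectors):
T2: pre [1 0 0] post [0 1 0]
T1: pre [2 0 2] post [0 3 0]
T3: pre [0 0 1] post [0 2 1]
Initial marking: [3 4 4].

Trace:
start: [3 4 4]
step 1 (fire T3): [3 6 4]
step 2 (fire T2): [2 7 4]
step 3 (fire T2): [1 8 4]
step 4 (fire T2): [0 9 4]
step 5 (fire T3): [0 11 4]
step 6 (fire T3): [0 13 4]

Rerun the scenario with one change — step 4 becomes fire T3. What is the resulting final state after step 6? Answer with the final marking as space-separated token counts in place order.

1 14 4

(re-executing from step 4 with the substitution; state before step 4: [1 8 4])
step 4 (fire T3): [1 10 4]
step 5 (fire T3): [1 12 4]
step 6 (fire T3): [1 14 4]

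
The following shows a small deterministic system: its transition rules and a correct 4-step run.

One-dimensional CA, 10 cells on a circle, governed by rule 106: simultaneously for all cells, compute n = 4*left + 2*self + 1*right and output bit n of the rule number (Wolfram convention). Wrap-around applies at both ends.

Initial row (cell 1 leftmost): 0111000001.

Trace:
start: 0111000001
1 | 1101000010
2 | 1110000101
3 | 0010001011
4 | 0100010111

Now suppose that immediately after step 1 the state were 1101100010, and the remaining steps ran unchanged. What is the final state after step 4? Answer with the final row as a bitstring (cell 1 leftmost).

state after step 1 := 1101100010
2 | 1111100101
3 | 0000101011
4 | 0001010111

0001010111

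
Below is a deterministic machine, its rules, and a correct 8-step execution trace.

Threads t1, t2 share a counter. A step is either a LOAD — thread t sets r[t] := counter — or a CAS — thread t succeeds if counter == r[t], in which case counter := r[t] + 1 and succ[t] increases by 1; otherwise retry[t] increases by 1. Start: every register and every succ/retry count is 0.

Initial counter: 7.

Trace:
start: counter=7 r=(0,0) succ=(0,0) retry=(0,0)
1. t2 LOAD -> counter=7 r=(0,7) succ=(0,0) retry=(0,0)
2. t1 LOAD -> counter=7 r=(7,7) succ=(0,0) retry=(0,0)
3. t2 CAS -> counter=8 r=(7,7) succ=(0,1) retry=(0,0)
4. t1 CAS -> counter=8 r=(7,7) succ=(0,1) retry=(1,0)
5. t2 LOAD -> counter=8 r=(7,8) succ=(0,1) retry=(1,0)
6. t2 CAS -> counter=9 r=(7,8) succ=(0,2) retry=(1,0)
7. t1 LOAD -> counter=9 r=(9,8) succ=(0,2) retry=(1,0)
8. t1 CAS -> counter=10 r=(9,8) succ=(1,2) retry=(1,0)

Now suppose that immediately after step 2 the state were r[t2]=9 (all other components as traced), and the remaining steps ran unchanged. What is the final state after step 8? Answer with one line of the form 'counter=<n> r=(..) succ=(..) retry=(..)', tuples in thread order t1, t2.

counter=10 r=(9,8) succ=(2,1) retry=(0,1)

state after step 2 := counter=7 r=(7,9) succ=(0,0) retry=(0,0)
3. t2 CAS -> counter=7 r=(7,9) succ=(0,0) retry=(0,1)
4. t1 CAS -> counter=8 r=(7,9) succ=(1,0) retry=(0,1)
5. t2 LOAD -> counter=8 r=(7,8) succ=(1,0) retry=(0,1)
6. t2 CAS -> counter=9 r=(7,8) succ=(1,1) retry=(0,1)
7. t1 LOAD -> counter=9 r=(9,8) succ=(1,1) retry=(0,1)
8. t1 CAS -> counter=10 r=(9,8) succ=(2,1) retry=(0,1)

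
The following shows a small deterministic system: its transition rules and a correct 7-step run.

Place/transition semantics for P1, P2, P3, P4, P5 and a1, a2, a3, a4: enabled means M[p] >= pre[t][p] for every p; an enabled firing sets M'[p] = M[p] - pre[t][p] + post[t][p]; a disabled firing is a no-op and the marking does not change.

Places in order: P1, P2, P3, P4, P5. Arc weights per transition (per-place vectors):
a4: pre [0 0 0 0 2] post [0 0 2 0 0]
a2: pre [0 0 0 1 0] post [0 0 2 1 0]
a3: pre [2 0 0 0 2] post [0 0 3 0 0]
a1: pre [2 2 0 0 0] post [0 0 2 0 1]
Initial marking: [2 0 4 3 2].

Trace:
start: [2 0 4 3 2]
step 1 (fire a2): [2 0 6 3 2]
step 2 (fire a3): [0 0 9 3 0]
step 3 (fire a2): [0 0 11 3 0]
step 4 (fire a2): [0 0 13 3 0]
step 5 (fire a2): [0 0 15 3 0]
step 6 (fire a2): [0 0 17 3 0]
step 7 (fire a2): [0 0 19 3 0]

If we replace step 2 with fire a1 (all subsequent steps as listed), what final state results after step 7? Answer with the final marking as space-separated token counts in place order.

2 0 16 3 2

(re-executing from step 2 with the substitution; state before step 2: [2 0 6 3 2])
step 2 (fire a1): [2 0 6 3 2]
step 3 (fire a2): [2 0 8 3 2]
step 4 (fire a2): [2 0 10 3 2]
step 5 (fire a2): [2 0 12 3 2]
step 6 (fire a2): [2 0 14 3 2]
step 7 (fire a2): [2 0 16 3 2]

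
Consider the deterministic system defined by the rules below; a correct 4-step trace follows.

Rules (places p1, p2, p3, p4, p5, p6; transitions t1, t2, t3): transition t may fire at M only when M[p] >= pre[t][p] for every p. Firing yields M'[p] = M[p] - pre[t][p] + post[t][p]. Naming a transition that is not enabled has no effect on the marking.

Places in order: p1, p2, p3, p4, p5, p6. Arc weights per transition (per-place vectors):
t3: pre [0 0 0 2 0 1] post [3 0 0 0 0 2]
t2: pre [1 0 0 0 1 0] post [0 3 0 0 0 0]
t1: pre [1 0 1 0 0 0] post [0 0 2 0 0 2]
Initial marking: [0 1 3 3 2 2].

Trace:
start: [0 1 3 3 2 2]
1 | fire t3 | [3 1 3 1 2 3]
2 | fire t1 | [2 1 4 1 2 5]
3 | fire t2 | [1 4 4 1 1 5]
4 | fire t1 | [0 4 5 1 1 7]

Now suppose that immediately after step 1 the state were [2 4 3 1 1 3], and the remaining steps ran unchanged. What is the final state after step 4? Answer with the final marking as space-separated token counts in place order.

state after step 1 := [2 4 3 1 1 3]
2 | fire t1 | [1 4 4 1 1 5]
3 | fire t2 | [0 7 4 1 0 5]
4 | fire t1 | [0 7 4 1 0 5]

0 7 4 1 0 5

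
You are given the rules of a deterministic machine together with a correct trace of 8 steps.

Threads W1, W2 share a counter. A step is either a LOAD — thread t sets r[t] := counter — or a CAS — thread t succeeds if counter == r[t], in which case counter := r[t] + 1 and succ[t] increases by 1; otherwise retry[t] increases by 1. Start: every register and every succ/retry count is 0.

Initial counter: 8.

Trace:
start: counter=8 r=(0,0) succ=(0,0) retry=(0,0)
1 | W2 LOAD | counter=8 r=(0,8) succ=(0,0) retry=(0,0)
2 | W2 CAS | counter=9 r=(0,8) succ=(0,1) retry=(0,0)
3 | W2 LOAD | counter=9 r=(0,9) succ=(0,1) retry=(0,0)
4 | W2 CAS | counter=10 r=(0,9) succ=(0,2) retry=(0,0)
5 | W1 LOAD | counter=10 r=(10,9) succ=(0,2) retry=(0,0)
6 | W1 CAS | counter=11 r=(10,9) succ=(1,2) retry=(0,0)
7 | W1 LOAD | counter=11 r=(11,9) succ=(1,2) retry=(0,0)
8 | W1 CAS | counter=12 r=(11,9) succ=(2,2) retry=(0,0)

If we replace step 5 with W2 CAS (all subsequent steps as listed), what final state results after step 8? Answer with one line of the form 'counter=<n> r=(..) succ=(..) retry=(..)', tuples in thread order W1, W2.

(re-executing from step 5 with the substitution; state before step 5: counter=10 r=(0,9) succ=(0,2) retry=(0,0))
5 | W2 CAS | counter=10 r=(0,9) succ=(0,2) retry=(0,1)
6 | W1 CAS | counter=10 r=(0,9) succ=(0,2) retry=(1,1)
7 | W1 LOAD | counter=10 r=(10,9) succ=(0,2) retry=(1,1)
8 | W1 CAS | counter=11 r=(10,9) succ=(1,2) retry=(1,1)

counter=11 r=(10,9) succ=(1,2) retry=(1,1)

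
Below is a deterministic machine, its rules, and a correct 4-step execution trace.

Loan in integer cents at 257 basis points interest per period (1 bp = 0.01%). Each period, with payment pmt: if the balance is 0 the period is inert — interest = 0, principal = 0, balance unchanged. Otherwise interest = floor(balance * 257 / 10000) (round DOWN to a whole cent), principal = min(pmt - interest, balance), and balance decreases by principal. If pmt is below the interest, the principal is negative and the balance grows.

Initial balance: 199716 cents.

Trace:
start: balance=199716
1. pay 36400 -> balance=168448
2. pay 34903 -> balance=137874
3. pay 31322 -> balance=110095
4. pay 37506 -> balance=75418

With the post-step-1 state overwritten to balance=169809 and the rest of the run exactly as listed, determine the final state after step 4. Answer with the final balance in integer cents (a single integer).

state after step 1 := balance=169809
2. pay 34903 -> balance=139270
3. pay 31322 -> balance=111527
4. pay 37506 -> balance=76887

76887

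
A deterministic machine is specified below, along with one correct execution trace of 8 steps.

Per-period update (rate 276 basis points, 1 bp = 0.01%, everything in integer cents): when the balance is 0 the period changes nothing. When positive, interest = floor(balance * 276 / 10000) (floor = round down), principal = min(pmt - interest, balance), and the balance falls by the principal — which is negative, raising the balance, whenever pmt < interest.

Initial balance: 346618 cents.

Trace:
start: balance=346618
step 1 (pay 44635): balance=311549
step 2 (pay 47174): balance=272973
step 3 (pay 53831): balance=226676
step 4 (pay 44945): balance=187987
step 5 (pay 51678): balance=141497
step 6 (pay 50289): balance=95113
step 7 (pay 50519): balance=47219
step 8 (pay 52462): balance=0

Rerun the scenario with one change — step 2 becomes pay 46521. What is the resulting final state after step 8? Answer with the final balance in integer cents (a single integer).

0

(re-executing from step 2 with the substitution; state before step 2: balance=311549)
step 2 (pay 46521): balance=273626
step 3 (pay 53831): balance=227347
step 4 (pay 44945): balance=188676
step 5 (pay 51678): balance=142205
step 6 (pay 50289): balance=95840
step 7 (pay 50519): balance=47966
step 8 (pay 52462): balance=0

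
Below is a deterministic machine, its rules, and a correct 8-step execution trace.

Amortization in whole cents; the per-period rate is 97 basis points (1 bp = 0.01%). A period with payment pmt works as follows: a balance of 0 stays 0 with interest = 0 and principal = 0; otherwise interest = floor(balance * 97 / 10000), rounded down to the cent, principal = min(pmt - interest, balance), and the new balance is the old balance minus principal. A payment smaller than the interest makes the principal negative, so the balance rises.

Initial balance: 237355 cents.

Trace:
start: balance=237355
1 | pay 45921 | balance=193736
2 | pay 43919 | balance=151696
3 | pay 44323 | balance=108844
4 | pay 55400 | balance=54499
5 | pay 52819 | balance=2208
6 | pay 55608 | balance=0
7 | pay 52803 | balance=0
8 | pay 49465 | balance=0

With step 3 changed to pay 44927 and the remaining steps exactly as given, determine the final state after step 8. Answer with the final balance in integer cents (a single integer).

0

(re-executing from step 3 with the substitution; state before step 3: balance=151696)
3 | pay 44927 | balance=108240
4 | pay 55400 | balance=53889
5 | pay 52819 | balance=1592
6 | pay 55608 | balance=0
7 | pay 52803 | balance=0
8 | pay 49465 | balance=0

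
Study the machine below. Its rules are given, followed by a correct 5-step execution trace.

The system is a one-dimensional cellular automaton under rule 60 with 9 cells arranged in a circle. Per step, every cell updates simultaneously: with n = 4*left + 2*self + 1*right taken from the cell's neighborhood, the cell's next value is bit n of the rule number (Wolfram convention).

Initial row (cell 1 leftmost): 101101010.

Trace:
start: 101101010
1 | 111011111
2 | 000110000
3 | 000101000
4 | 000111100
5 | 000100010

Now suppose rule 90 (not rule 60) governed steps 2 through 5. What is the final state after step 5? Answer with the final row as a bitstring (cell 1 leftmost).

(re-executing steps 2..5 under rule 90; state before step 2: 111011111)
2 | 001010000
3 | 010001000
4 | 101010100
5 | 000000011

000000011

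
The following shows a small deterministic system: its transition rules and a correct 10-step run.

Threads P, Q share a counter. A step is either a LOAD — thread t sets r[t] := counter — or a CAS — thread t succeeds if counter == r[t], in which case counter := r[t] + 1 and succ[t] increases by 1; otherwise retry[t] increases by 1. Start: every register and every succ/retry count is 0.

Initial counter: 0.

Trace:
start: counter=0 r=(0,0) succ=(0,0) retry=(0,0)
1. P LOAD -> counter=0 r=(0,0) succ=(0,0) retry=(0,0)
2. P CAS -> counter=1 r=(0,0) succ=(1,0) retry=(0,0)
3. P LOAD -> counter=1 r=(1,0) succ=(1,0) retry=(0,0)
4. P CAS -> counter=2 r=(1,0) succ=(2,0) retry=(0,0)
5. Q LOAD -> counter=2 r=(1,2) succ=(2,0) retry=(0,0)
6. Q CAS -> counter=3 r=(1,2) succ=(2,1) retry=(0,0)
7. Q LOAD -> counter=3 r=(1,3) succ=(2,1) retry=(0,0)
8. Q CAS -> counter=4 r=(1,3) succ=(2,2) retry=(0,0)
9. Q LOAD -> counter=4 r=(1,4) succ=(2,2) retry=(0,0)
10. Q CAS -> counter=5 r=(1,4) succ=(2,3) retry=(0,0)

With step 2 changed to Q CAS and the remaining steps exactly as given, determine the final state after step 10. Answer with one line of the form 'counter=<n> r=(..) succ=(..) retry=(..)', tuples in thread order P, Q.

(re-executing from step 2 with the substitution; state before step 2: counter=0 r=(0,0) succ=(0,0) retry=(0,0))
2. Q CAS -> counter=1 r=(0,0) succ=(0,1) retry=(0,0)
3. P LOAD -> counter=1 r=(1,0) succ=(0,1) retry=(0,0)
4. P CAS -> counter=2 r=(1,0) succ=(1,1) retry=(0,0)
5. Q LOAD -> counter=2 r=(1,2) succ=(1,1) retry=(0,0)
6. Q CAS -> counter=3 r=(1,2) succ=(1,2) retry=(0,0)
7. Q LOAD -> counter=3 r=(1,3) succ=(1,2) retry=(0,0)
8. Q CAS -> counter=4 r=(1,3) succ=(1,3) retry=(0,0)
9. Q LOAD -> counter=4 r=(1,4) succ=(1,3) retry=(0,0)
10. Q CAS -> counter=5 r=(1,4) succ=(1,4) retry=(0,0)

counter=5 r=(1,4) succ=(1,4) retry=(0,0)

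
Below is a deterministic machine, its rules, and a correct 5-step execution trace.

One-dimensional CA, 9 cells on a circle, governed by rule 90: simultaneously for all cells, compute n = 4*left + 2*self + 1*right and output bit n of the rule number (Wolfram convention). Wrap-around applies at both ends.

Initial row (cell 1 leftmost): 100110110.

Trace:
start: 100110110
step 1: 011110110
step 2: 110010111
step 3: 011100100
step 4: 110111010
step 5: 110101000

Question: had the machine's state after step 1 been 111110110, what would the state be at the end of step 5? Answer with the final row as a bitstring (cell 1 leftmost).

state after step 1 := 111110110
step 2: 100010110
step 3: 010100110
step 4: 100011111
step 5: 110110000

110110000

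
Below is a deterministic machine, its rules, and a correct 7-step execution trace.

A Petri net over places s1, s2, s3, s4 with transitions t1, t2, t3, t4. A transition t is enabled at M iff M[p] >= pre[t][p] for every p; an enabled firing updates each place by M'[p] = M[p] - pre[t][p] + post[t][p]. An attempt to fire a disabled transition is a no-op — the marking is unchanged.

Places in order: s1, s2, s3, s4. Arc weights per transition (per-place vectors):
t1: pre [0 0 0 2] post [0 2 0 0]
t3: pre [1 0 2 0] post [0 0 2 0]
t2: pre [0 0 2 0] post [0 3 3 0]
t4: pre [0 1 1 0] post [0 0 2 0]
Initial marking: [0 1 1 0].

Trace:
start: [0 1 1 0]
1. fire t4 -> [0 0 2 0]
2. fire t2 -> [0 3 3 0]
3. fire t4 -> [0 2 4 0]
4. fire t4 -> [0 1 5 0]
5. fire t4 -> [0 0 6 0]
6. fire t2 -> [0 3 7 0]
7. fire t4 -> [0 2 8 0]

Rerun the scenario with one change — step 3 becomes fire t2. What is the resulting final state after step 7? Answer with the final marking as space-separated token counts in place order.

(re-executing from step 3 with the substitution; state before step 3: [0 3 3 0])
3. fire t2 -> [0 6 4 0]
4. fire t4 -> [0 5 5 0]
5. fire t4 -> [0 4 6 0]
6. fire t2 -> [0 7 7 0]
7. fire t4 -> [0 6 8 0]

0 6 8 0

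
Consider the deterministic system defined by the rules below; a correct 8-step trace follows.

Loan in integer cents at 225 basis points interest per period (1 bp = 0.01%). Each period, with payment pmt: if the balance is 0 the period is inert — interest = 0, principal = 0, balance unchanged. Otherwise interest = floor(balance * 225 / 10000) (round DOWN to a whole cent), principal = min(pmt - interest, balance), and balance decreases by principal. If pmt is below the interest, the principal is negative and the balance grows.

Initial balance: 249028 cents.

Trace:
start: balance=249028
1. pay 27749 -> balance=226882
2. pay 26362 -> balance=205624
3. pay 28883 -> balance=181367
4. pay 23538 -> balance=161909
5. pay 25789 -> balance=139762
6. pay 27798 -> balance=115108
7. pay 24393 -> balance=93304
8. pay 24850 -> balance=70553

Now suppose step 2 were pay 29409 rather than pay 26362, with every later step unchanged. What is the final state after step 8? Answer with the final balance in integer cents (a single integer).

(re-executing from step 2 with the substitution; state before step 2: balance=226882)
2. pay 29409 -> balance=202577
3. pay 28883 -> balance=178251
4. pay 23538 -> balance=158723
5. pay 25789 -> balance=136505
6. pay 27798 -> balance=111778
7. pay 24393 -> balance=89900
8. pay 24850 -> balance=67072

67072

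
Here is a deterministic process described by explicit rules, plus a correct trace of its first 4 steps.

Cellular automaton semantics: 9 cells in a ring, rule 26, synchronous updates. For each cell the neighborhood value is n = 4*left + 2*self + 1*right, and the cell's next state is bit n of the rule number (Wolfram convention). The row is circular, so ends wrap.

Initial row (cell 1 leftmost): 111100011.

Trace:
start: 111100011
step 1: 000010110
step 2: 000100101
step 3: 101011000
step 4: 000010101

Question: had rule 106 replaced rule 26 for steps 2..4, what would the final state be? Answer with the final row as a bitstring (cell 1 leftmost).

(re-executing steps 2..4 under rule 106; state before step 2: 000010110)
step 2: 000101110
step 3: 001011010
step 4: 010111100

010111100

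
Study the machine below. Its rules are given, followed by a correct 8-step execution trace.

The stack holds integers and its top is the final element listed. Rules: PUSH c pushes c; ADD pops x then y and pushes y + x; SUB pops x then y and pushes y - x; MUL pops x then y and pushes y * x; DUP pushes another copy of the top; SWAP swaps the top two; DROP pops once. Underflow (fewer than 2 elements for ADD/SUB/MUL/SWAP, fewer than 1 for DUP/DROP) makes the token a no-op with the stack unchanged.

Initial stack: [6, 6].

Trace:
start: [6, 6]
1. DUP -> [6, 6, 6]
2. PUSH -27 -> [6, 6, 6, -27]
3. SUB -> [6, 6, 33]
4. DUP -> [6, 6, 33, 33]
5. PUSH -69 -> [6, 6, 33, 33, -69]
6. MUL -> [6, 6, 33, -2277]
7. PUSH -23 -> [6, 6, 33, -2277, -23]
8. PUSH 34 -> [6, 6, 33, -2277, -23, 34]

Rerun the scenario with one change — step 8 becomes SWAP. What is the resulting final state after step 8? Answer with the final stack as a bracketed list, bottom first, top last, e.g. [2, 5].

[6, 6, 33, -23, -2277]

(re-executing from step 8 with the substitution; state before step 8: [6, 6, 33, -2277, -23])
8. SWAP -> [6, 6, 33, -23, -2277]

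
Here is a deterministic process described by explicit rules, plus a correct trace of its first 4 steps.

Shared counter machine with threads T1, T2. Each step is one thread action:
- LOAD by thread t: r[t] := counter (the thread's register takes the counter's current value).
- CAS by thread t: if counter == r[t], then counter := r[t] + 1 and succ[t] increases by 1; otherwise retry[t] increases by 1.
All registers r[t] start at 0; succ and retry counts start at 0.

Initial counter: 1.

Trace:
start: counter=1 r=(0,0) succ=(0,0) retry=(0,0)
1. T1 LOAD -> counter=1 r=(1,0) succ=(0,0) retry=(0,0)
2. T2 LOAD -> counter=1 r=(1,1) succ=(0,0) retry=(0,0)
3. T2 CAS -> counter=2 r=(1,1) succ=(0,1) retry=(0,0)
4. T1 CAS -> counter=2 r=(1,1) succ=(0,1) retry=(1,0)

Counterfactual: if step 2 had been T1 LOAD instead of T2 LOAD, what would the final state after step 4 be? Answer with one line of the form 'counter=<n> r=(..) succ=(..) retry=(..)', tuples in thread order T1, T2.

counter=2 r=(1,0) succ=(1,0) retry=(0,1)

(re-executing from step 2 with the substitution; state before step 2: counter=1 r=(1,0) succ=(0,0) retry=(0,0))
2. T1 LOAD -> counter=1 r=(1,0) succ=(0,0) retry=(0,0)
3. T2 CAS -> counter=1 r=(1,0) succ=(0,0) retry=(0,1)
4. T1 CAS -> counter=2 r=(1,0) succ=(1,0) retry=(0,1)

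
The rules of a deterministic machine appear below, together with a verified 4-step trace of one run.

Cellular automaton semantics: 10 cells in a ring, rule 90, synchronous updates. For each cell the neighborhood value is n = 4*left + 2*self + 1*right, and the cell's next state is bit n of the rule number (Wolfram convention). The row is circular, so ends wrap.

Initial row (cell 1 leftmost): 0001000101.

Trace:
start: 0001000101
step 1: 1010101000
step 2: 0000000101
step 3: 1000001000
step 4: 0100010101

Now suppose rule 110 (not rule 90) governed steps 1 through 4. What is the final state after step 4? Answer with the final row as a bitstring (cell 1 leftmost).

0111001110

(re-executing steps 1..4 under rule 110; state before step 1: 0001000101)
step 1: 0011001111
step 2: 0111011001
step 3: 1101111011
step 4: 0111001110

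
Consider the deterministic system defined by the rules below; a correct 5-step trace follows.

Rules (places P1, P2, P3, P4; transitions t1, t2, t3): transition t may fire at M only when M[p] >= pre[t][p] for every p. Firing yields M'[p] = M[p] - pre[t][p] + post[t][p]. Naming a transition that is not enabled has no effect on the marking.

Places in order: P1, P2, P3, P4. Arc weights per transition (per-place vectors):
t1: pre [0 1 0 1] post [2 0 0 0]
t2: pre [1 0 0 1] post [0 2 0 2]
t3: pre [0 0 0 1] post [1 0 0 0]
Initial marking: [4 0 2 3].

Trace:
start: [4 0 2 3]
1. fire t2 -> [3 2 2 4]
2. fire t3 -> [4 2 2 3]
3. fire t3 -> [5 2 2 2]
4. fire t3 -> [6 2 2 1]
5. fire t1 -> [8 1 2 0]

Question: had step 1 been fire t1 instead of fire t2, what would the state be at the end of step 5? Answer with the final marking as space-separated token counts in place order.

7 0 2 0

(re-executing from step 1 with the substitution; state before step 1: [4 0 2 3])
1. fire t1 -> [4 0 2 3]
2. fire t3 -> [5 0 2 2]
3. fire t3 -> [6 0 2 1]
4. fire t3 -> [7 0 2 0]
5. fire t1 -> [7 0 2 0]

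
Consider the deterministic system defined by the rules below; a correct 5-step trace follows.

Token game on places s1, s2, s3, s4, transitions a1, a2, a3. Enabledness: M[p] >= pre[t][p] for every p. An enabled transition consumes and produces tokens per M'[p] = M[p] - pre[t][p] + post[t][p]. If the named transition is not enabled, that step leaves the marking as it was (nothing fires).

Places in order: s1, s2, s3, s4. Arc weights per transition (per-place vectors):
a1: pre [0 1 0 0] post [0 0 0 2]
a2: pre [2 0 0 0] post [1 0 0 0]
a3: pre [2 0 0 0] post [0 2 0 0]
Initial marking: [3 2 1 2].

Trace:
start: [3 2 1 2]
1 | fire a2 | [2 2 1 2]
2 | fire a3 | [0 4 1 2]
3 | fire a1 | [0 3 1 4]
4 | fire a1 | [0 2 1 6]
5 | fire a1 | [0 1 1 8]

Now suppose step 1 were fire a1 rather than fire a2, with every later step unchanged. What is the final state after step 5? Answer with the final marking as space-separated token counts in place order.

1 0 1 10

(re-executing from step 1 with the substitution; state before step 1: [3 2 1 2])
1 | fire a1 | [3 1 1 4]
2 | fire a3 | [1 3 1 4]
3 | fire a1 | [1 2 1 6]
4 | fire a1 | [1 1 1 8]
5 | fire a1 | [1 0 1 10]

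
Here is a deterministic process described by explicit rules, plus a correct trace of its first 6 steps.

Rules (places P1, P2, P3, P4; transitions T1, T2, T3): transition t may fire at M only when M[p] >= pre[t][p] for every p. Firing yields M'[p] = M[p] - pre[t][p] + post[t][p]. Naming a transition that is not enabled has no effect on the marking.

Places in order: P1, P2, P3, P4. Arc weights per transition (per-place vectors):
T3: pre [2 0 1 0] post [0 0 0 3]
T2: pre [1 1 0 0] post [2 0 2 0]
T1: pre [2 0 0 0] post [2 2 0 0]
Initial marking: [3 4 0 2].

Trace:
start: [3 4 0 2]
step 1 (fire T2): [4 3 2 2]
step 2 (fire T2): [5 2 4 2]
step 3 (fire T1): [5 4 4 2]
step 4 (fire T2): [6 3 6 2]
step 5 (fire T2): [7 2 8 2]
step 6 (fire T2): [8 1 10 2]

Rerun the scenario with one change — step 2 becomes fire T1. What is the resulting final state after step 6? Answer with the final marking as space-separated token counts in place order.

7 4 8 2

(re-executing from step 2 with the substitution; state before step 2: [4 3 2 2])
step 2 (fire T1): [4 5 2 2]
step 3 (fire T1): [4 7 2 2]
step 4 (fire T2): [5 6 4 2]
step 5 (fire T2): [6 5 6 2]
step 6 (fire T2): [7 4 8 2]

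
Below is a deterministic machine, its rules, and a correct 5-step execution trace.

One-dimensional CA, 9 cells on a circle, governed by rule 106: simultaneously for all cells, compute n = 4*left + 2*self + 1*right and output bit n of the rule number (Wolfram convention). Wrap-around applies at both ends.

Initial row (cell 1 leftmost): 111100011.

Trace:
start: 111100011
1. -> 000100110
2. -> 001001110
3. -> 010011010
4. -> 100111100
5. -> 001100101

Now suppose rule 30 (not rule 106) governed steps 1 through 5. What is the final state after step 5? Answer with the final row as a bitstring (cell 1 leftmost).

111010001

(re-executing steps 1..5 under rule 30; state before step 1: 111100011)
1. -> 000010110
2. -> 000110101
3. -> 101100101
4. -> 001011101
5. -> 111010001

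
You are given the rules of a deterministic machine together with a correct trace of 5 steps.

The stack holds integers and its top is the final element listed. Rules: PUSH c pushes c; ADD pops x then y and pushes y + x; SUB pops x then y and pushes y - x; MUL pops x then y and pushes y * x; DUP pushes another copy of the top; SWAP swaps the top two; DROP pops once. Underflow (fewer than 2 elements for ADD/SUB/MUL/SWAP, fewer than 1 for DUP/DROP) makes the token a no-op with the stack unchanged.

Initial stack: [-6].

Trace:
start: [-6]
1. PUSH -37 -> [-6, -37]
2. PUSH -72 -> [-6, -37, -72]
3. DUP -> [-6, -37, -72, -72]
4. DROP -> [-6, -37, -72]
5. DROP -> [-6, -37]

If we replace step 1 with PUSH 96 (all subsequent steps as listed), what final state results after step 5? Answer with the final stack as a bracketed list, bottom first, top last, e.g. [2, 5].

[-6, 96]

(re-executing from step 1 with the substitution; state before step 1: [-6])
1. PUSH 96 -> [-6, 96]
2. PUSH -72 -> [-6, 96, -72]
3. DUP -> [-6, 96, -72, -72]
4. DROP -> [-6, 96, -72]
5. DROP -> [-6, 96]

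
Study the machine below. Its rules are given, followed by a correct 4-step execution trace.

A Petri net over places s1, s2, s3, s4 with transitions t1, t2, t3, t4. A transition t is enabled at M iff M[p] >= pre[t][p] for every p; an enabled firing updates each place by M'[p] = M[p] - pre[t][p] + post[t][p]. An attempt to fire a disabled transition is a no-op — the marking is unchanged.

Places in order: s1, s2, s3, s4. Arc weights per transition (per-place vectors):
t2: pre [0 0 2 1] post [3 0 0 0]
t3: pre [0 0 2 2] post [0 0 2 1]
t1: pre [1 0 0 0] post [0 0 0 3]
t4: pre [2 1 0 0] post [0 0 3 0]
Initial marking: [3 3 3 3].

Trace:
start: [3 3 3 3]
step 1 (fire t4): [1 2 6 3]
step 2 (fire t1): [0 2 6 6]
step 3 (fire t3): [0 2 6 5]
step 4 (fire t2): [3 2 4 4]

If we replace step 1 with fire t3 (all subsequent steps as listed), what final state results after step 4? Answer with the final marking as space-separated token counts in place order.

5 3 1 3

(re-executing from step 1 with the substitution; state before step 1: [3 3 3 3])
step 1 (fire t3): [3 3 3 2]
step 2 (fire t1): [2 3 3 5]
step 3 (fire t3): [2 3 3 4]
step 4 (fire t2): [5 3 1 3]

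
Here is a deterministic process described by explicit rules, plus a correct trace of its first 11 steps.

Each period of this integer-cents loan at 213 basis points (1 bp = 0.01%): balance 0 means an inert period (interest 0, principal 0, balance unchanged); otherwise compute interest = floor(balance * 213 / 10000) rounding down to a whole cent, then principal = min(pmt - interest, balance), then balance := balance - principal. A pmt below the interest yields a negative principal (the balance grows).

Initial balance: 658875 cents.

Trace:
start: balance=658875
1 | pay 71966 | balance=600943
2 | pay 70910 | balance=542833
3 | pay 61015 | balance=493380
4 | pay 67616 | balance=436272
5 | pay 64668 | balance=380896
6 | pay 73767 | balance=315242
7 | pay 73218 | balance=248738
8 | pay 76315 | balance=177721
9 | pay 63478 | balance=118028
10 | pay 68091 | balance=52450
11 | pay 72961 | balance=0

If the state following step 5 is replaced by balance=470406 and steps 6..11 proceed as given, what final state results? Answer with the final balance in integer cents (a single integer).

82181

state after step 5 := balance=470406
6 | pay 73767 | balance=406658
7 | pay 73218 | balance=342101
8 | pay 76315 | balance=273072
9 | pay 63478 | balance=215410
10 | pay 68091 | balance=151907
11 | pay 72961 | balance=82181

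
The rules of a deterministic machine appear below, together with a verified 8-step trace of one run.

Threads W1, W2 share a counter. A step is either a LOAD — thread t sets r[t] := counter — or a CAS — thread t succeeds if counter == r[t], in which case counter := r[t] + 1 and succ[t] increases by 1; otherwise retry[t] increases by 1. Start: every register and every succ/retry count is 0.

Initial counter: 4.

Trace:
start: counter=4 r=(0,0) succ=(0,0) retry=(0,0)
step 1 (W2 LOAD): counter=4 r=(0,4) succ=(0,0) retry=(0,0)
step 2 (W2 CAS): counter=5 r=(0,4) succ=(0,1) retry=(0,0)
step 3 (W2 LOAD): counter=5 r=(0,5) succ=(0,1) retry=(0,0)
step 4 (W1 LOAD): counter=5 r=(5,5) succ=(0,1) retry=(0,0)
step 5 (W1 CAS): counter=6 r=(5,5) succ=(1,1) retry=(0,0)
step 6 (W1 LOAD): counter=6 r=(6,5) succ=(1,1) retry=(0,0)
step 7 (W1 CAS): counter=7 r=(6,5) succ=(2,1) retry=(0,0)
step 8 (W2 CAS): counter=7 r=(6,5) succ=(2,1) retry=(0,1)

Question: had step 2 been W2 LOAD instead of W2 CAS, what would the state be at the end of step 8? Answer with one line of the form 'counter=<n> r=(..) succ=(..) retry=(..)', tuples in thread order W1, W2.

(re-executing from step 2 with the substitution; state before step 2: counter=4 r=(0,4) succ=(0,0) retry=(0,0))
step 2 (W2 LOAD): counter=4 r=(0,4) succ=(0,0) retry=(0,0)
step 3 (W2 LOAD): counter=4 r=(0,4) succ=(0,0) retry=(0,0)
step 4 (W1 LOAD): counter=4 r=(4,4) succ=(0,0) retry=(0,0)
step 5 (W1 CAS): counter=5 r=(4,4) succ=(1,0) retry=(0,0)
step 6 (W1 LOAD): counter=5 r=(5,4) succ=(1,0) retry=(0,0)
step 7 (W1 CAS): counter=6 r=(5,4) succ=(2,0) retry=(0,0)
step 8 (W2 CAS): counter=6 r=(5,4) succ=(2,0) retry=(0,1)

counter=6 r=(5,4) succ=(2,0) retry=(0,1)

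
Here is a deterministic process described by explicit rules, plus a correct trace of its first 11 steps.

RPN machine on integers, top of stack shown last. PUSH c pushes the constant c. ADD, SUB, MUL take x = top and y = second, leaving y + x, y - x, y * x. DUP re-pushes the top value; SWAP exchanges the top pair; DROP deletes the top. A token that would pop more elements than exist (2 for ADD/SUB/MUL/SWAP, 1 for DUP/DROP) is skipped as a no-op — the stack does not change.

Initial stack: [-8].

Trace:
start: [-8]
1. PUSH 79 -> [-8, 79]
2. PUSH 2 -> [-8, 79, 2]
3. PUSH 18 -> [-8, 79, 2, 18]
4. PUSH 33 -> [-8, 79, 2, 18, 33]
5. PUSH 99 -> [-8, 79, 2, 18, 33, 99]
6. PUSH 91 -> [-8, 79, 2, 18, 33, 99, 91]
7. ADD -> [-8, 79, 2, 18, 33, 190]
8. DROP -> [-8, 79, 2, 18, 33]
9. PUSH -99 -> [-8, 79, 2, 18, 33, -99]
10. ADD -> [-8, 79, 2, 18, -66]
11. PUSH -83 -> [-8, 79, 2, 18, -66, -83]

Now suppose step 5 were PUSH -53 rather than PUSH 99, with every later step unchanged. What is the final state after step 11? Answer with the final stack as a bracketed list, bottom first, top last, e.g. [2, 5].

[-8, 79, 2, 18, -66, -83]

(re-executing from step 5 with the substitution; state before step 5: [-8, 79, 2, 18, 33])
5. PUSH -53 -> [-8, 79, 2, 18, 33, -53]
6. PUSH 91 -> [-8, 79, 2, 18, 33, -53, 91]
7. ADD -> [-8, 79, 2, 18, 33, 38]
8. DROP -> [-8, 79, 2, 18, 33]
9. PUSH -99 -> [-8, 79, 2, 18, 33, -99]
10. ADD -> [-8, 79, 2, 18, -66]
11. PUSH -83 -> [-8, 79, 2, 18, -66, -83]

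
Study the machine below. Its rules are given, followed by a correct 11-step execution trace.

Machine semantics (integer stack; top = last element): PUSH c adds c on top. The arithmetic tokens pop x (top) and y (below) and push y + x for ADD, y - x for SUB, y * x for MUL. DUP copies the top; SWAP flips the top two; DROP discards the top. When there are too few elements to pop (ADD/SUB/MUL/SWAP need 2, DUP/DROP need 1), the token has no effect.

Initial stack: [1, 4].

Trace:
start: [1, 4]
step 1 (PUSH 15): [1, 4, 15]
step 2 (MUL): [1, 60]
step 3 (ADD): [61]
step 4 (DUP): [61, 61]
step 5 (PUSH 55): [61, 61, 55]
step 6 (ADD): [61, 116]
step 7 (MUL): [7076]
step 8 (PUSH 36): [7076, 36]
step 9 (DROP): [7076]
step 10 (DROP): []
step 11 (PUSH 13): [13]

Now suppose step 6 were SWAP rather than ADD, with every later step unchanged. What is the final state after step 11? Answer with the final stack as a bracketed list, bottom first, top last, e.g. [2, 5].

[61, 13]

(re-executing from step 6 with the substitution; state before step 6: [61, 61, 55])
step 6 (SWAP): [61, 55, 61]
step 7 (MUL): [61, 3355]
step 8 (PUSH 36): [61, 3355, 36]
step 9 (DROP): [61, 3355]
step 10 (DROP): [61]
step 11 (PUSH 13): [61, 13]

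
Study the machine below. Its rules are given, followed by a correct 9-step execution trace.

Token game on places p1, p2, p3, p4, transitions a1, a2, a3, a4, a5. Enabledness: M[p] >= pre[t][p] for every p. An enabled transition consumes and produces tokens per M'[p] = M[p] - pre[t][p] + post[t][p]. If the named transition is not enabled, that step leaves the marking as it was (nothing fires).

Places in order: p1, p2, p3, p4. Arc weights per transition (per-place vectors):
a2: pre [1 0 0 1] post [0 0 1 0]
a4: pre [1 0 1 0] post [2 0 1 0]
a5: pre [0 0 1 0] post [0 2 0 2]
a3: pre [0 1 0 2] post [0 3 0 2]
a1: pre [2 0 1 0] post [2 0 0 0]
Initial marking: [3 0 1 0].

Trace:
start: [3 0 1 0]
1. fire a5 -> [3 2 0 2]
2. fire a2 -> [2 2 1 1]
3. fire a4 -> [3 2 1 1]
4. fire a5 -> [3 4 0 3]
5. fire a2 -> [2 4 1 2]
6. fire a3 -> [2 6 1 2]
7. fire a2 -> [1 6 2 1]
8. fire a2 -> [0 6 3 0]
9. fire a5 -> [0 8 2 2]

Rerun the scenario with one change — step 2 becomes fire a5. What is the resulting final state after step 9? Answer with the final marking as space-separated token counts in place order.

(re-executing from step 2 with the substitution; state before step 2: [3 2 0 2])
2. fire a5 -> [3 2 0 2]
3. fire a4 -> [3 2 0 2]
4. fire a5 -> [3 2 0 2]
5. fire a2 -> [2 2 1 1]
6. fire a3 -> [2 2 1 1]
7. fire a2 -> [1 2 2 0]
8. fire a2 -> [1 2 2 0]
9. fire a5 -> [1 4 1 2]

1 4 1 2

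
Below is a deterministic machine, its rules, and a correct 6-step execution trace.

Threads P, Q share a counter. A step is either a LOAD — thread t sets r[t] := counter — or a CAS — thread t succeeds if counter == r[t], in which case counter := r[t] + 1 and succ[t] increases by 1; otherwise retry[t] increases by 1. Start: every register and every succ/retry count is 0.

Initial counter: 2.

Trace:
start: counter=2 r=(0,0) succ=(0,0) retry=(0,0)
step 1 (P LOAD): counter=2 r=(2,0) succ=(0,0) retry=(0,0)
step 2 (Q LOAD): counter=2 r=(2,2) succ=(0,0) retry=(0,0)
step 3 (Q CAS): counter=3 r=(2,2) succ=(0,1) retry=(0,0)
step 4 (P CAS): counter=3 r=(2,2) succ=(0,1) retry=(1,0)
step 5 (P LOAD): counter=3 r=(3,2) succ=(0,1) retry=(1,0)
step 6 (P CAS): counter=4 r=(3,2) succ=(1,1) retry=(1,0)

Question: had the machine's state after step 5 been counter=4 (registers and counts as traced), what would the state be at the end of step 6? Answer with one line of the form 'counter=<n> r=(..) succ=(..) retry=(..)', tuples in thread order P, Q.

state after step 5 := counter=4 r=(3,2) succ=(0,1) retry=(1,0)
step 6 (P CAS): counter=4 r=(3,2) succ=(0,1) retry=(2,0)

counter=4 r=(3,2) succ=(0,1) retry=(2,0)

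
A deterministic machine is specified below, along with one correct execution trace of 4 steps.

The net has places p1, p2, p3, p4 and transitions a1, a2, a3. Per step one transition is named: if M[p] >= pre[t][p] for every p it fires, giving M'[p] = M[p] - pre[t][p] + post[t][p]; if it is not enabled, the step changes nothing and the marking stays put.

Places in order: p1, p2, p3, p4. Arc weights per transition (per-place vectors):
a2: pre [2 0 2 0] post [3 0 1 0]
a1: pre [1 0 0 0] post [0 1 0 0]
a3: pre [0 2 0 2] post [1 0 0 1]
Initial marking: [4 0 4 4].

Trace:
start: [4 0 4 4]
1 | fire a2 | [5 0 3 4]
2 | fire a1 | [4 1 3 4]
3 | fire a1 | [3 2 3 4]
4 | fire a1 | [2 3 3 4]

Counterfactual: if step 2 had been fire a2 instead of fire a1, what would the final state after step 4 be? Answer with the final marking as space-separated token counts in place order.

4 2 2 4

(re-executing from step 2 with the substitution; state before step 2: [5 0 3 4])
2 | fire a2 | [6 0 2 4]
3 | fire a1 | [5 1 2 4]
4 | fire a1 | [4 2 2 4]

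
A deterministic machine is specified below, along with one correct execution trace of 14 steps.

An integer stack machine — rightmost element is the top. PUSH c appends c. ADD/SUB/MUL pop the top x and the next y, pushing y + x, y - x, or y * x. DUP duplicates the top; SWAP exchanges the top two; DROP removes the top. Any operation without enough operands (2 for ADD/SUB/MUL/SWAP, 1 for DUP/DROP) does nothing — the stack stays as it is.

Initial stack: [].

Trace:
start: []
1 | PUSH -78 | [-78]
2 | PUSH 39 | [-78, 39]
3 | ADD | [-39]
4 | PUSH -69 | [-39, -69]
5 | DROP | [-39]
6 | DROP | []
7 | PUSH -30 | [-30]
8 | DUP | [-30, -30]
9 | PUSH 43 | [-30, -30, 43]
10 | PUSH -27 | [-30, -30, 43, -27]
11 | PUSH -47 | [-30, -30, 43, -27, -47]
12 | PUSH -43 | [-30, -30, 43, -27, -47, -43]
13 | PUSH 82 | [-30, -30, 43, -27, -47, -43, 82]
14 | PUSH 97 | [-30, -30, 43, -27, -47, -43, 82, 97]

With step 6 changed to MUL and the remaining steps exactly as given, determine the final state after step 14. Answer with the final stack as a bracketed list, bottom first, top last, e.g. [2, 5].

(re-executing from step 6 with the substitution; state before step 6: [-39])
6 | MUL | [-39]
7 | PUSH -30 | [-39, -30]
8 | DUP | [-39, -30, -30]
9 | PUSH 43 | [-39, -30, -30, 43]
10 | PUSH -27 | [-39, -30, -30, 43, -27]
11 | PUSH -47 | [-39, -30, -30, 43, -27, -47]
12 | PUSH -43 | [-39, -30, -30, 43, -27, -47, -43]
13 | PUSH 82 | [-39, -30, -30, 43, -27, -47, -43, 82]
14 | PUSH 97 | [-39, -30, -30, 43, -27, -47, -43, 82, 97]

[-39, -30, -30, 43, -27, -47, -43, 82, 97]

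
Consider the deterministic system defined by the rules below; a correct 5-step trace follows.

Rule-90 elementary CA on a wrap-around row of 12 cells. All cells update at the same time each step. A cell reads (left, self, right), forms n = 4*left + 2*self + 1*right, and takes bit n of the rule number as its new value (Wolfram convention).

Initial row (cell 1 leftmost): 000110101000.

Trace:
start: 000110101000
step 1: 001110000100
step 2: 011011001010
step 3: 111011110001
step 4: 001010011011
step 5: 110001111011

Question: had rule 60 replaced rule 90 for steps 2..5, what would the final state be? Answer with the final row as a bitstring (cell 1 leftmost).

(re-executing steps 2..5 under rule 60; state before step 2: 001110000100)
step 2: 001001000110
step 3: 001101100101
step 4: 101011010111
step 5: 011110111100

011110111100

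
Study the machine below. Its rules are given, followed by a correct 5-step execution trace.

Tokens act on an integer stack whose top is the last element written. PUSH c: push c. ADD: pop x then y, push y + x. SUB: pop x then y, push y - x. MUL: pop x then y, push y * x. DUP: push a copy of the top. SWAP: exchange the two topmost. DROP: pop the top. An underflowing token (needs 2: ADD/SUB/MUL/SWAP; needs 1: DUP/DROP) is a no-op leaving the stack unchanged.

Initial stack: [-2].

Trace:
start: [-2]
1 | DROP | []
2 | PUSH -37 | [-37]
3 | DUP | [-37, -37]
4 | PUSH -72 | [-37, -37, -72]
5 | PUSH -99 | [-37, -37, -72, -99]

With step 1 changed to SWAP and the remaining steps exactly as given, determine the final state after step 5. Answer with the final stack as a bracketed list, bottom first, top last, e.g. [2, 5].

(re-executing from step 1 with the substitution; state before step 1: [-2])
1 | SWAP | [-2]
2 | PUSH -37 | [-2, -37]
3 | DUP | [-2, -37, -37]
4 | PUSH -72 | [-2, -37, -37, -72]
5 | PUSH -99 | [-2, -37, -37, -72, -99]

[-2, -37, -37, -72, -99]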